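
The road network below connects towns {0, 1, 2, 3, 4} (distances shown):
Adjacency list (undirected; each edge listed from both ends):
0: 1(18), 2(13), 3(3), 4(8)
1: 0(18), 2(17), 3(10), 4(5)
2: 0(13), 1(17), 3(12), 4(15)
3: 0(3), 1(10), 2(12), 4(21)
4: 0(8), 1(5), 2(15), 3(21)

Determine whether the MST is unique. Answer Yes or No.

Yes

Kruskal's algorithm — process edges by increasing weight (ties by edge label):
0–3 (3): add. Components now {0,3} {1} {2} {4}
1–4 (5): add. Components now {0,3} {1,4} {2}
0–4 (8): add. Components now {0,1,3,4} {2}
1–3 (10): skip — 1 and 3 already connected.
2–3 (12): add. Components now {0,1,2,3,4}
Every non-tree edge has weight strictly greater than the heaviest edge on the tree path between its endpoints, so the MST is unique.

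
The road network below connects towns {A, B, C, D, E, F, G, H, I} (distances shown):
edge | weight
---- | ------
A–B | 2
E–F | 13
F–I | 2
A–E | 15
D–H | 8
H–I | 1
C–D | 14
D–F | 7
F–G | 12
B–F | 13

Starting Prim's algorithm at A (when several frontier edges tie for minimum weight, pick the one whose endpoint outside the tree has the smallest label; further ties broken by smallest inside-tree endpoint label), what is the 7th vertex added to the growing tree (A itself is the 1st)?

Prim's algorithm from A:
Step 1: frontier [A–B 2, A–E 15] → take A–B (2); add B.
Step 2: frontier [A–E 15, B–F 13] → take B–F (13); add F.
Step 3: frontier [A–E 15, F–I 2, D–F 7, F–G 12, E–F 13] → take F–I (2); add I.
Step 4: frontier [A–E 15, D–F 7, F–G 12, E–F 13, H–I 1] → take H–I (1); add H.
Step 5: frontier [A–E 15, D–F 7, F–G 12, E–F 13, D–H 8] → take D–F (7); add D.
Step 6: frontier [A–E 15, C–D 14, F–G 12, E–F 13] → take F–G (12); add G.
Step 7: frontier [A–E 15, C–D 14, E–F 13] → take E–F (13); add E.
Step 8: frontier [C–D 14] → take C–D (14); add C.
Vertex order: A, B, F, I, H, D, G, E, C. The 7th vertex is G.

G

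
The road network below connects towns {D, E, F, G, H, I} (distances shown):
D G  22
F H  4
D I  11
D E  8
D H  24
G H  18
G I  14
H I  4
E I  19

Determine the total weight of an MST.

41

Prim, starting at F.
Step 1: frontier [F H 4] → take F H (4); add H.
Step 2: frontier [H I 4, G H 18, D H 24] → take H I (4); add I.
Step 3: frontier [G H 18, D H 24, D I 11, G I 14, E I 19] → take D I (11); add D.
Step 4: frontier [D E 8, D G 22, G H 18, G I 14, E I 19] → take D E (8); add E.
Step 5: frontier [D G 22, G H 18, G I 14] → take G I (14); add G.
MST edges: F H, H I, D I, D E, G I; total weight 4+4+11+8+14 = 41.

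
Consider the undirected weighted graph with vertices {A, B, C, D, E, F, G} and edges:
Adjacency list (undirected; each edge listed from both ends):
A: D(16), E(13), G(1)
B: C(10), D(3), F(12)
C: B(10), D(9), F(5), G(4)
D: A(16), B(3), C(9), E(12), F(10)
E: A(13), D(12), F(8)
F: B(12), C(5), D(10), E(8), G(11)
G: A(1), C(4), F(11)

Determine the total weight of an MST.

30

Kruskal's algorithm — process edges by increasing weight (ties by edge label):
A—G (1): add — endpoints in different components.
B—D (3): add — endpoints in different components.
C—G (4): add — endpoints in different components.
C—F (5): add — endpoints in different components.
E—F (8): add — endpoints in different components.
C—D (9): add — endpoints in different components.
MST edges: A—G, B—D, C—G, C—F, E—F, C—D; total weight 1+3+4+5+8+9 = 30.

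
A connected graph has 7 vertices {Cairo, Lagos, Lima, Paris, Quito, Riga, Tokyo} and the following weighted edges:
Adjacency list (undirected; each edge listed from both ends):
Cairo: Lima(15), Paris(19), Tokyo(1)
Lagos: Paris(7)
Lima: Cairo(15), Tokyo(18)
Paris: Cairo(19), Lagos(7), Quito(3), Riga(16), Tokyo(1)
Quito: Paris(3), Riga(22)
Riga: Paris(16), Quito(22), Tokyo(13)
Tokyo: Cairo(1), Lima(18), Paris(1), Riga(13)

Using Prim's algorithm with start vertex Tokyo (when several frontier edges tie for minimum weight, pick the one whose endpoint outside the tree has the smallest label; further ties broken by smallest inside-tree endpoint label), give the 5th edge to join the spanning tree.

Prim, starting at Tokyo.
Step 1: cheapest edge leaving the tree is Cairo—Tokyo (1); add Cairo.
Step 2: cheapest edge leaving the tree is Paris—Tokyo (1); add Paris.
Step 3: cheapest edge leaving the tree is Paris—Quito (3); add Quito.
Step 4: cheapest edge leaving the tree is Lagos—Paris (7); add Lagos.
Step 5: cheapest edge leaving the tree is Riga—Tokyo (13); add Riga.
Step 6: cheapest edge leaving the tree is Cairo—Lima (15); add Lima.
The 5th edge added is Riga—Tokyo.

Riga-Tokyo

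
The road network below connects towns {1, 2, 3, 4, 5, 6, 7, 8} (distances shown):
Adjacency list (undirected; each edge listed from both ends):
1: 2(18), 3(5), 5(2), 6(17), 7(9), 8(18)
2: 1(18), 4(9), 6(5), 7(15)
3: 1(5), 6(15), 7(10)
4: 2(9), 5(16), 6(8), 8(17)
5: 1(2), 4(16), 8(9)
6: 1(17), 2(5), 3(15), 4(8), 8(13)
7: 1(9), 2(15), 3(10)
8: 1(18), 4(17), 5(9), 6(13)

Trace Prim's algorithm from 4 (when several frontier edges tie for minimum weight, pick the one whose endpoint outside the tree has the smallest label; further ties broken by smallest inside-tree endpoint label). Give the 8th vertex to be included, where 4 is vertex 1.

7

Grow the tree from 4 using Prim:
Step 1: cheapest edge leaving the tree is 4 6 (8); add 6.
Step 2: cheapest edge leaving the tree is 2 6 (5); add 2.
Step 3: cheapest edge leaving the tree is 6 8 (13); add 8.
Step 4: cheapest edge leaving the tree is 5 8 (9); add 5.
Step 5: cheapest edge leaving the tree is 1 5 (2); add 1.
Step 6: cheapest edge leaving the tree is 1 3 (5); add 3.
Step 7: cheapest edge leaving the tree is 1 7 (9); add 7.
Vertex order: 4, 6, 2, 8, 5, 1, 3, 7. The 8th vertex is 7.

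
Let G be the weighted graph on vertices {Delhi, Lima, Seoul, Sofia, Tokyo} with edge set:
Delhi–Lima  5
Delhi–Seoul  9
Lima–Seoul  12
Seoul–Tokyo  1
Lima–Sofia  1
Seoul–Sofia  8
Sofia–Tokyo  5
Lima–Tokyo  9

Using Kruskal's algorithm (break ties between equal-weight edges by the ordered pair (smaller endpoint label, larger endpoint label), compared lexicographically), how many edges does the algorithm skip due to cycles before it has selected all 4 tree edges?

0

Sort edges by weight, then run Kruskal:
Lima–Sofia (1): add — endpoints in different components.
Seoul–Tokyo (1): add — endpoints in different components.
Delhi–Lima (5): add — endpoints in different components.
Sofia–Tokyo (5): add — endpoints in different components.
Edges rejected before the tree was complete: 0.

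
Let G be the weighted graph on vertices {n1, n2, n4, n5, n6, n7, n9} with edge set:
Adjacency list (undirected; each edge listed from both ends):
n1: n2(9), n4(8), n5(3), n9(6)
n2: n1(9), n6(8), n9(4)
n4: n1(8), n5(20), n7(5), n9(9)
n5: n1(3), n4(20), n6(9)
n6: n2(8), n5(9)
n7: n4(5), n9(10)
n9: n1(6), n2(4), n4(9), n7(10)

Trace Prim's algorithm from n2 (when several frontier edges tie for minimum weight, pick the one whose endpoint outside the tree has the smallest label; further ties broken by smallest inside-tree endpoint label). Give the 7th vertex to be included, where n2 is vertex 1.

Grow the tree from n2 using Prim:
Step 1: frontier [n2—n9 4, n2—n6 8, n1—n2 9] → take n2—n9 (4); add n9.
Step 2: frontier [n2—n6 8, n1—n2 9, n1—n9 6, n4—n9 9, n7—n9 10] → take n1—n9 (6); add n1.
Step 3: frontier [n1—n5 3, n1—n4 8, n2—n6 8, n4—n9 9, n7—n9 10] → take n1—n5 (3); add n5.
Step 4: frontier [n1—n4 8, n2—n6 8, n5—n6 9, n4—n5 20, n4—n9 9, n7—n9 10] → take n1—n4 (8); add n4.
Step 5: frontier [n2—n6 8, n4—n7 5, n5—n6 9, n7—n9 10] → take n4—n7 (5); add n7.
Step 6: frontier [n2—n6 8, n5—n6 9] → take n2—n6 (8); add n6.
Vertex order: n2, n9, n1, n5, n4, n7, n6. The 7th vertex is n6.

n6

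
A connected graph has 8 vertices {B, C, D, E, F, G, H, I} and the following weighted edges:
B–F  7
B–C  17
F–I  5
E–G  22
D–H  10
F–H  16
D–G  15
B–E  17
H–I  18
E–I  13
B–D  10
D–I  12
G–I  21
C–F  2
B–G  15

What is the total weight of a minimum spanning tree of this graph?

Kruskal's algorithm — process edges by increasing weight (ties by edge label):
C–F (2): add — endpoints in different components.
F–I (5): add — endpoints in different components.
B–F (7): add — endpoints in different components.
B–D (10): add — endpoints in different components.
D–H (10): add — endpoints in different components.
D–I (12): skip — D and I already connected.
E–I (13): add — endpoints in different components.
B–G (15): add — endpoints in different components.
MST edges: C–F, F–I, B–F, B–D, D–H, E–I, B–G; total weight 2+5+7+10+10+13+15 = 62.

62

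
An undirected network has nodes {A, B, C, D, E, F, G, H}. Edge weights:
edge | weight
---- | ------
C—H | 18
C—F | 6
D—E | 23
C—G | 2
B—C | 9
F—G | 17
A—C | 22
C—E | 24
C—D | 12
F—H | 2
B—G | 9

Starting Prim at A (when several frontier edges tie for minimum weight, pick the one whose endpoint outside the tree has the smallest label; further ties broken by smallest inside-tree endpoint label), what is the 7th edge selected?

Grow the tree from A using Prim:
Step 1: cheapest edge leaving the tree is A—C (22); add C.
Step 2: cheapest edge leaving the tree is C—G (2); add G.
Step 3: cheapest edge leaving the tree is C—F (6); add F.
Step 4: cheapest edge leaving the tree is F—H (2); add H.
Step 5: cheapest edge leaving the tree is B—C (9); add B.
Step 6: cheapest edge leaving the tree is C—D (12); add D.
Step 7: cheapest edge leaving the tree is D—E (23); add E.
The 7th edge added is D—E.

D-E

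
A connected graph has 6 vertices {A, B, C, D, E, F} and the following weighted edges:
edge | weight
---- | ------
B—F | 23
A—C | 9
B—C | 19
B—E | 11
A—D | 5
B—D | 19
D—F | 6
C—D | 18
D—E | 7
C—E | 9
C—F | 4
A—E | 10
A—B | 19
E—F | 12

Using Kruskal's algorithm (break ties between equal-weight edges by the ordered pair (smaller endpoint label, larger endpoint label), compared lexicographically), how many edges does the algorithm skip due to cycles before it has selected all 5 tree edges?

Sort edges by weight, then run Kruskal:
C—F (4): add. Components now {A} {B} {C,F} {D} {E}
A—D (5): add. Components now {A,D} {B} {C,F} {E}
D—F (6): add. Components now {A,C,D,F} {B} {E}
D—E (7): add. Components now {A,C,D,E,F} {B}
A—C (9): skip — A and C already connected.
C—E (9): skip — C and E already connected.
A—E (10): skip — A and E already connected.
B—E (11): add. Components now {A,B,C,D,E,F}
Edges rejected before the tree was complete: 3.

3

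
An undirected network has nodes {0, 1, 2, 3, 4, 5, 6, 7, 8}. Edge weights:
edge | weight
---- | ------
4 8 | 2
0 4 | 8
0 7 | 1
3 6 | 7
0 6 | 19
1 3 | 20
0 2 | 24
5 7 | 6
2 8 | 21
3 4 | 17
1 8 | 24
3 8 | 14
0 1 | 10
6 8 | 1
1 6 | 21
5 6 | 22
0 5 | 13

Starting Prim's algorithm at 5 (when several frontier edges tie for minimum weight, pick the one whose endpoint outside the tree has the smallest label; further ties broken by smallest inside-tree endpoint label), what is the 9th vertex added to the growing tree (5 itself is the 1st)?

2

Grow the tree from 5 using Prim:
Step 1: cheapest edge leaving the tree is 5 7 (6); add 7.
Step 2: cheapest edge leaving the tree is 0 7 (1); add 0.
Step 3: cheapest edge leaving the tree is 0 4 (8); add 4.
Step 4: cheapest edge leaving the tree is 4 8 (2); add 8.
Step 5: cheapest edge leaving the tree is 6 8 (1); add 6.
Step 6: cheapest edge leaving the tree is 3 6 (7); add 3.
Step 7: cheapest edge leaving the tree is 0 1 (10); add 1.
Step 8: cheapest edge leaving the tree is 2 8 (21); add 2.
Vertex order: 5, 7, 0, 4, 8, 6, 3, 1, 2. The 9th vertex is 2.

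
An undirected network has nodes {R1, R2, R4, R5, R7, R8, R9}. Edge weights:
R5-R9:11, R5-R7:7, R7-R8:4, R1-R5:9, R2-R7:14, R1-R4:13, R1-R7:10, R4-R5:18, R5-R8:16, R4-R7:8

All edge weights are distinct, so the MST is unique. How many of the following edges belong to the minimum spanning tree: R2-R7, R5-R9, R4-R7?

Kruskal: consider edges lightest-first.
R7-R8 (4): add. Components now {R7,R8} {R5} {R2} {R4} {R9} {R1}
R5-R7 (7): add. Components now {R5,R7,R8} {R2} {R4} {R9} {R1}
R4-R7 (8): add. Components now {R4,R5,R7,R8} {R2} {R9} {R1}
R1-R5 (9): add. Components now {R1,R4,R5,R7,R8} {R2} {R9}
R1-R7 (10): skip — R7 and R1 already connected.
R5-R9 (11): add. Components now {R1,R4,R5,R7,R8,R9} {R2}
R1-R4 (13): skip — R4 and R1 already connected.
R2-R7 (14): add. Components now {R1,R2,R4,R5,R7,R8,R9}
MST edge set: {R7-R8, R5-R7, R4-R7, R1-R5, R5-R9, R2-R7}.
Of the listed edges, {R2-R7, R5-R9, R4-R7} are in the MST → 3.

3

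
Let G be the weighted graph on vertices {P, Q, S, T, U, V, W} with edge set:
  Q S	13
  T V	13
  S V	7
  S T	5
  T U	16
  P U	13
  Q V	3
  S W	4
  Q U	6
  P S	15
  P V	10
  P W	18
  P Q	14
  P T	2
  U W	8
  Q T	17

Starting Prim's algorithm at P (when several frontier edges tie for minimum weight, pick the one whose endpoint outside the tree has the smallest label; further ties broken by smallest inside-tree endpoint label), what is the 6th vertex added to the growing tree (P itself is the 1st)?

Q

Grow the tree from P using Prim:
Step 1: cheapest edge leaving the tree is P T (2); add T.
Step 2: cheapest edge leaving the tree is S T (5); add S.
Step 3: cheapest edge leaving the tree is S W (4); add W.
Step 4: cheapest edge leaving the tree is S V (7); add V.
Step 5: cheapest edge leaving the tree is Q V (3); add Q.
Step 6: cheapest edge leaving the tree is Q U (6); add U.
Vertex order: P, T, S, W, V, Q, U. The 6th vertex is Q.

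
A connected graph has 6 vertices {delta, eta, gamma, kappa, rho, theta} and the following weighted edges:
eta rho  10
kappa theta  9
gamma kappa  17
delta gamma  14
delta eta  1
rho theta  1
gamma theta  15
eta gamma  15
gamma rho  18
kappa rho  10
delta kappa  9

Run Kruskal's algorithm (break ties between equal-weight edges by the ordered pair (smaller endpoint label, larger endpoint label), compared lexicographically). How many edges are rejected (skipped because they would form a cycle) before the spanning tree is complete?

Kruskal's algorithm — process edges by increasing weight (ties by edge label):
delta eta (1): add. Components now {delta,eta} {kappa} {theta} {rho} {gamma}
rho theta (1): add. Components now {delta,eta} {kappa} {rho,theta} {gamma}
delta kappa (9): add. Components now {delta,eta,kappa} {rho,theta} {gamma}
kappa theta (9): add. Components now {delta,eta,kappa,rho,theta} {gamma}
eta rho (10): skip — eta and rho already connected.
kappa rho (10): skip — kappa and rho already connected.
delta gamma (14): add. Components now {delta,eta,gamma,kappa,rho,theta}
Edges rejected before the tree was complete: 2.

2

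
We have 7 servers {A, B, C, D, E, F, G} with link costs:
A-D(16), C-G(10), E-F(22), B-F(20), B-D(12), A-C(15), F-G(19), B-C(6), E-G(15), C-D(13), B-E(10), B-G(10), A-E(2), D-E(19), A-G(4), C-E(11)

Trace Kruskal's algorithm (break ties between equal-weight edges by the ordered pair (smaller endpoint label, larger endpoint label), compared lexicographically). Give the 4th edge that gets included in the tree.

B-E

Kruskal's algorithm — process edges by increasing weight (ties by edge label):
A-E (2): add. Components now {A,E} {B} {C} {D} {F} {G}
A-G (4): add. Components now {A,E,G} {B} {C} {D} {F}
B-C (6): add. Components now {A,E,G} {B,C} {D} {F}
B-E (10): add. Components now {A,B,C,E,G} {D} {F}
B-G (10): skip — B and G already connected.
C-G (10): skip — C and G already connected.
C-E (11): skip — C and E already connected.
B-D (12): add. Components now {A,B,C,D,E,G} {F}
C-D (13): skip — C and D already connected.
A-C (15): skip — A and C already connected.
E-G (15): skip — E and G already connected.
A-D (16): skip — A and D already connected.
D-E (19): skip — D and E already connected.
F-G (19): add. Components now {A,B,C,D,E,F,G}
The 4th edge added is B-E.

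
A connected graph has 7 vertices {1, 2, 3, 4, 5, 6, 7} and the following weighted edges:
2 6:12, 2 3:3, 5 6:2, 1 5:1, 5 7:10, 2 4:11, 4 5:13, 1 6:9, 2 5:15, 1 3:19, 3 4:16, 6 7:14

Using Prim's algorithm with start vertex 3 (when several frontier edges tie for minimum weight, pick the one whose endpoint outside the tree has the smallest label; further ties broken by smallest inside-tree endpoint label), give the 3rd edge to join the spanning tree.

Prim, starting at 3.
Step 1: frontier [2 3 3, 3 4 16, 1 3 19] → take 2 3 (3); add 2.
Step 2: frontier [2 4 11, 2 6 12, 2 5 15, 3 4 16, 1 3 19] → take 2 4 (11); add 4.
Step 3: frontier [2 6 12, 2 5 15, 1 3 19, 4 5 13] → take 2 6 (12); add 6.
Step 4: frontier [2 5 15, 1 3 19, 4 5 13, 5 6 2, 1 6 9, 6 7 14] → take 5 6 (2); add 5.
Step 5: frontier [1 3 19, 1 5 1, 5 7 10, 1 6 9, 6 7 14] → take 1 5 (1); add 1.
Step 6: frontier [5 7 10, 6 7 14] → take 5 7 (10); add 7.
The 3rd edge added is 2 6.

2-6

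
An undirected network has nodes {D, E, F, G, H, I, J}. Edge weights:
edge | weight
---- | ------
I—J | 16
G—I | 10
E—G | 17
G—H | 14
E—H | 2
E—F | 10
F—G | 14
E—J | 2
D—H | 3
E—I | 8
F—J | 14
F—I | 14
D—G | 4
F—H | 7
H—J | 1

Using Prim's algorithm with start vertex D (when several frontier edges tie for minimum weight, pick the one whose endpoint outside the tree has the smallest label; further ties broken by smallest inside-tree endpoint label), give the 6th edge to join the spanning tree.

Grow the tree from D using Prim:
Step 1: cheapest edge leaving the tree is D—H (3); add H.
Step 2: cheapest edge leaving the tree is H—J (1); add J.
Step 3: cheapest edge leaving the tree is E—H (2); add E.
Step 4: cheapest edge leaving the tree is D—G (4); add G.
Step 5: cheapest edge leaving the tree is F—H (7); add F.
Step 6: cheapest edge leaving the tree is E—I (8); add I.
The 6th edge added is E—I.

E-I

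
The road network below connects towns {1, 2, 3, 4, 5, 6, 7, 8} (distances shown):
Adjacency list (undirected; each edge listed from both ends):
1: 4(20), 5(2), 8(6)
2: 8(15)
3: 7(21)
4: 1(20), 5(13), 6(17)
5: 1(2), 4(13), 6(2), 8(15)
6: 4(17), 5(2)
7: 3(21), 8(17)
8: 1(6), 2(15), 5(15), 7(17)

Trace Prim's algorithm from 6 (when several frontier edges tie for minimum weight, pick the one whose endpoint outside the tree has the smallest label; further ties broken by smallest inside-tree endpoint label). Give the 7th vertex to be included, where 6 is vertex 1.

Prim's algorithm from 6:
Step 1: frontier [5 6 2, 4 6 17] → take 5 6 (2); add 5.
Step 2: frontier [1 5 2, 4 5 13, 5 8 15, 4 6 17] → take 1 5 (2); add 1.
Step 3: frontier [1 8 6, 1 4 20, 4 5 13, 5 8 15, 4 6 17] → take 1 8 (6); add 8.
Step 4: frontier [1 4 20, 4 5 13, 4 6 17, 2 8 15, 7 8 17] → take 4 5 (13); add 4.
Step 5: frontier [2 8 15, 7 8 17] → take 2 8 (15); add 2.
Step 6: frontier [7 8 17] → take 7 8 (17); add 7.
Step 7: frontier [3 7 21] → take 3 7 (21); add 3.
Vertex order: 6, 5, 1, 8, 4, 2, 7, 3. The 7th vertex is 7.

7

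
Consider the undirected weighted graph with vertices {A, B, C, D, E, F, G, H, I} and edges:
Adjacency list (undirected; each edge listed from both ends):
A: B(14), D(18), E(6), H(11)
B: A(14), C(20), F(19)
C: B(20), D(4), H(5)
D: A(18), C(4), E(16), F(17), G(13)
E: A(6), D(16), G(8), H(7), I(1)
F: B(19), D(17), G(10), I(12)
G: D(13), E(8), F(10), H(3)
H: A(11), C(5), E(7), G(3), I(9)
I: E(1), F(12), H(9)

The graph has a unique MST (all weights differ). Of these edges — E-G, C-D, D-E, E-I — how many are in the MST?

2

Kruskal: consider edges lightest-first.
E-I (1): add — endpoints in different components.
G-H (3): add — endpoints in different components.
C-D (4): add — endpoints in different components.
C-H (5): add — endpoints in different components.
A-E (6): add — endpoints in different components.
E-H (7): add — endpoints in different components.
E-G (8): skip — E and G already connected.
H-I (9): skip — H and I already connected.
F-G (10): add — endpoints in different components.
A-H (11): skip — A and H already connected.
F-I (12): skip — F and I already connected.
D-G (13): skip — D and G already connected.
A-B (14): add — endpoints in different components.
MST edge set: {E-I, G-H, C-D, C-H, A-E, E-H, F-G, A-B}.
Of the listed edges, {C-D, E-I} are in the MST → 2.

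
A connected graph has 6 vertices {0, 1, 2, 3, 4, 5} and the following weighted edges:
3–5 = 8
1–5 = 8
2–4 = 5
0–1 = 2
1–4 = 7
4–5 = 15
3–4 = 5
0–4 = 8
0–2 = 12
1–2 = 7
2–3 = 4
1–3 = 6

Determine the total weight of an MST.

Prim's algorithm from 0:
Step 1: cheapest edge leaving the tree is 0–1 (2); add 1.
Step 2: cheapest edge leaving the tree is 1–3 (6); add 3.
Step 3: cheapest edge leaving the tree is 2–3 (4); add 2.
Step 4: cheapest edge leaving the tree is 2–4 (5); add 4.
Step 5: cheapest edge leaving the tree is 1–5 (8); add 5.
MST edges: 0–1, 1–3, 2–3, 2–4, 1–5; total weight 2+6+4+5+8 = 25.

25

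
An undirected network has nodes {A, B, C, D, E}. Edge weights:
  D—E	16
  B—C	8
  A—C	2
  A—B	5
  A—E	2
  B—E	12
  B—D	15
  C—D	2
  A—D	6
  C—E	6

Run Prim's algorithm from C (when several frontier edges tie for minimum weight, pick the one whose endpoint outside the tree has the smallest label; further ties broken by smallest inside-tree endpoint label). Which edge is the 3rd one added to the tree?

A-E

Prim, starting at C.
Step 1: cheapest edge leaving the tree is A—C (2); add A.
Step 2: cheapest edge leaving the tree is C—D (2); add D.
Step 3: cheapest edge leaving the tree is A—E (2); add E.
Step 4: cheapest edge leaving the tree is A—B (5); add B.
The 3rd edge added is A—E.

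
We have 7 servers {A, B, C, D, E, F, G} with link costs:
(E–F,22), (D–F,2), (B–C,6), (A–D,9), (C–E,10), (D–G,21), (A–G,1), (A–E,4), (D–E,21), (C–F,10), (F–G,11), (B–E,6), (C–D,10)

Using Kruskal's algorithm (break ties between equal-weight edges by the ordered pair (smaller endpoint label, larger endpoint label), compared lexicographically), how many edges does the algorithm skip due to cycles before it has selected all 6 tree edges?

Kruskal's algorithm — process edges by increasing weight (ties by edge label):
A–G (1): add. Components now {A,G} {B} {C} {D} {E} {F}
D–F (2): add. Components now {A,G} {B} {C} {D,F} {E}
A–E (4): add. Components now {A,E,G} {B} {C} {D,F}
B–C (6): add. Components now {A,E,G} {B,C} {D,F}
B–E (6): add. Components now {A,B,C,E,G} {D,F}
A–D (9): add. Components now {A,B,C,D,E,F,G}
Edges rejected before the tree was complete: 0.

0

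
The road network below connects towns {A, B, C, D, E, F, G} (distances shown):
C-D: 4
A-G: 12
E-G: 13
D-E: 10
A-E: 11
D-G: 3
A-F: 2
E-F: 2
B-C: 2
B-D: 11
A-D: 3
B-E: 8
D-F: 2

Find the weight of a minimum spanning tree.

15

Sort edges by weight, then run Kruskal:
A-F (2): add. Components now {A,F} {B} {C} {D} {E} {G}
B-C (2): add. Components now {A,F} {B,C} {D} {E} {G}
D-F (2): add. Components now {A,D,F} {B,C} {E} {G}
E-F (2): add. Components now {A,D,E,F} {B,C} {G}
A-D (3): skip — A and D already connected.
D-G (3): add. Components now {A,D,E,F,G} {B,C}
C-D (4): add. Components now {A,B,C,D,E,F,G}
MST edges: A-F, B-C, D-F, E-F, D-G, C-D; total weight 2+2+2+2+3+4 = 15.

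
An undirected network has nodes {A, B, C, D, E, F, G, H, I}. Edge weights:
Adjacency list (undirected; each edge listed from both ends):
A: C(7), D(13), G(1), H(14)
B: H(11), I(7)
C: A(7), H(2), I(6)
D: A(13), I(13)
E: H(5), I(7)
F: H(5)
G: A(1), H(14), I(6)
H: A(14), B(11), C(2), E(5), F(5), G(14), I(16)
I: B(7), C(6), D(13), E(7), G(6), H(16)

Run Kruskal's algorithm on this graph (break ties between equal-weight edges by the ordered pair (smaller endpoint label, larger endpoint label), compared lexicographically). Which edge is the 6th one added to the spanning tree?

G-I

Sort edges by weight, then run Kruskal:
A–G (1): add — endpoints in different components.
C–H (2): add — endpoints in different components.
E–H (5): add — endpoints in different components.
F–H (5): add — endpoints in different components.
C–I (6): add — endpoints in different components.
G–I (6): add — endpoints in different components.
A–C (7): skip — A and C already connected.
B–I (7): add — endpoints in different components.
E–I (7): skip — E and I already connected.
B–H (11): skip — B and H already connected.
A–D (13): add — endpoints in different components.
The 6th edge added is G–I.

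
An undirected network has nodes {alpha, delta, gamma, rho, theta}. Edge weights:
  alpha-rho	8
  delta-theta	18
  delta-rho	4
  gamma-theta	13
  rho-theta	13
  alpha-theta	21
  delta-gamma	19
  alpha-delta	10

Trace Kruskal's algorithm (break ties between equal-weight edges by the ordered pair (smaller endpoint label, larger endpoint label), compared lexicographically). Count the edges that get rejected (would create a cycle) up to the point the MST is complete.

1

Sort edges by weight, then run Kruskal:
delta-rho (4): add — endpoints in different components.
alpha-rho (8): add — endpoints in different components.
alpha-delta (10): skip — delta and alpha already connected.
gamma-theta (13): add — endpoints in different components.
rho-theta (13): add — endpoints in different components.
Edges rejected before the tree was complete: 1.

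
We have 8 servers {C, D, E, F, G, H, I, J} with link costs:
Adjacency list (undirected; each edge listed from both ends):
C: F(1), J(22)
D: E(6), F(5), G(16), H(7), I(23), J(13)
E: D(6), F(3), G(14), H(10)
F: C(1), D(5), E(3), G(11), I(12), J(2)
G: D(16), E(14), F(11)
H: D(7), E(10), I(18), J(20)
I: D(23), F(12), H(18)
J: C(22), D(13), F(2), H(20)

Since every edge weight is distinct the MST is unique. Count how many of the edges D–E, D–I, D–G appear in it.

Kruskal: consider edges lightest-first.
C–F (1): add — endpoints in different components.
F–J (2): add — endpoints in different components.
E–F (3): add — endpoints in different components.
D–F (5): add — endpoints in different components.
D–E (6): skip — D and E already connected.
D–H (7): add — endpoints in different components.
E–H (10): skip — E and H already connected.
F–G (11): add — endpoints in different components.
F–I (12): add — endpoints in different components.
MST edge set: {C–F, F–J, E–F, D–F, D–H, F–G, F–I}.
Of the listed edges, {} are in the MST → 0.

0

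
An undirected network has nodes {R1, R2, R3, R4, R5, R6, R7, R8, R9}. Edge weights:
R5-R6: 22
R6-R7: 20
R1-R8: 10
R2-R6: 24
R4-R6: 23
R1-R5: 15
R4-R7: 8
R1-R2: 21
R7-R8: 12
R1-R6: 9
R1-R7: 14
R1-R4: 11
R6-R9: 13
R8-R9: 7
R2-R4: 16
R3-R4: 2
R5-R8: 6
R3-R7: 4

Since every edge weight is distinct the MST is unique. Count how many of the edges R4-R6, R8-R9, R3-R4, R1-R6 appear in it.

3

Kruskal: consider edges lightest-first.
R3-R4 (2): add — endpoints in different components.
R3-R7 (4): add — endpoints in different components.
R5-R8 (6): add — endpoints in different components.
R8-R9 (7): add — endpoints in different components.
R4-R7 (8): skip — R7 and R4 already connected.
R1-R6 (9): add — endpoints in different components.
R1-R8 (10): add — endpoints in different components.
R1-R4 (11): add — endpoints in different components.
R7-R8 (12): skip — R8 and R7 already connected.
R6-R9 (13): skip — R9 and R6 already connected.
R1-R7 (14): skip — R7 and R1 already connected.
R1-R5 (15): skip — R5 and R1 already connected.
R2-R4 (16): add — endpoints in different components.
MST edge set: {R3-R4, R3-R7, R5-R8, R8-R9, R1-R6, R1-R8, R1-R4, R2-R4}.
Of the listed edges, {R8-R9, R3-R4, R1-R6} are in the MST → 3.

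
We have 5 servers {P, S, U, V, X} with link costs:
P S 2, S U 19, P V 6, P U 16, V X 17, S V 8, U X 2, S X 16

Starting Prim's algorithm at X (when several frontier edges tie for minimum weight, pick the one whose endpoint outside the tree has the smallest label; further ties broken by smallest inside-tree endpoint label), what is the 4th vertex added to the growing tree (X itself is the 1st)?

S

Grow the tree from X using Prim:
Step 1: cheapest edge leaving the tree is U X (2); add U.
Step 2: cheapest edge leaving the tree is P U (16); add P.
Step 3: cheapest edge leaving the tree is P S (2); add S.
Step 4: cheapest edge leaving the tree is P V (6); add V.
Vertex order: X, U, P, S, V. The 4th vertex is S.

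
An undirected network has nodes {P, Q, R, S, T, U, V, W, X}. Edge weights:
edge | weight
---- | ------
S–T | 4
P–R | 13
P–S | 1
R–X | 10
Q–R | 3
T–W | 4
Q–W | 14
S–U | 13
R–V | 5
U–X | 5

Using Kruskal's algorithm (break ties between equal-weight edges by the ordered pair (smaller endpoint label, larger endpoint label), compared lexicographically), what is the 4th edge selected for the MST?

Kruskal's algorithm — process edges by increasing weight (ties by edge label):
P–S (1): add — endpoints in different components.
Q–R (3): add — endpoints in different components.
S–T (4): add — endpoints in different components.
T–W (4): add — endpoints in different components.
R–V (5): add — endpoints in different components.
U–X (5): add — endpoints in different components.
R–X (10): add — endpoints in different components.
P–R (13): add — endpoints in different components.
The 4th edge added is T–W.

T-W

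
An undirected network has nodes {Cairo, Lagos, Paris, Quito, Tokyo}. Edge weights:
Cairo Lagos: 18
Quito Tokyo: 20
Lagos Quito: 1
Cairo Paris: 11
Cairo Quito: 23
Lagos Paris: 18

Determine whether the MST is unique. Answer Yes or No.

Kruskal's algorithm — process edges by increasing weight (ties by edge label):
Lagos Quito (1): add. Components now {Paris} {Tokyo} {Lagos,Quito} {Cairo}
Cairo Paris (11): add. Components now {Cairo,Paris} {Tokyo} {Lagos,Quito}
Cairo Lagos (18): add. Components now {Cairo,Lagos,Paris,Quito} {Tokyo}
Lagos Paris (18): skip — Paris and Lagos already connected.
Quito Tokyo (20): add. Components now {Cairo,Lagos,Paris,Quito,Tokyo}
Non-tree edge Lagos Paris has weight 18, equal to the heaviest edge on its tree cycle — swapping gives another MST of the same weight. Not unique.

No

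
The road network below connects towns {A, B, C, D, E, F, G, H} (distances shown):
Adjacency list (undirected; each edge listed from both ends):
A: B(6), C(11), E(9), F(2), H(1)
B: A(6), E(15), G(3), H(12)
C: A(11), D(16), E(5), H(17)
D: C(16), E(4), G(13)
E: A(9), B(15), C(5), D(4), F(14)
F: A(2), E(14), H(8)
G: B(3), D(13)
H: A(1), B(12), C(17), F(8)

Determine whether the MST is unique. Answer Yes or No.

Yes

Sort edges by weight, then run Kruskal:
A–H (1): add — endpoints in different components.
A–F (2): add — endpoints in different components.
B–G (3): add — endpoints in different components.
D–E (4): add — endpoints in different components.
C–E (5): add — endpoints in different components.
A–B (6): add — endpoints in different components.
F–H (8): skip — F and H already connected.
A–E (9): add — endpoints in different components.
Every non-tree edge has weight strictly greater than the heaviest edge on the tree path between its endpoints, so the MST is unique.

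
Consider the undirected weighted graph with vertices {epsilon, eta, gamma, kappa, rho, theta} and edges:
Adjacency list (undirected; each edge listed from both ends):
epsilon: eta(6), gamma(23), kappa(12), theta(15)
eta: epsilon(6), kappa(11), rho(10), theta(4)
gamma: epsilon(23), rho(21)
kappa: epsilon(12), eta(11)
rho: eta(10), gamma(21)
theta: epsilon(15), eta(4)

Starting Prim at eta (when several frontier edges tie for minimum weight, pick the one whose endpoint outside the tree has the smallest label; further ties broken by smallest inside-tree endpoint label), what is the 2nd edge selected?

epsilon-eta

Prim's algorithm from eta:
Step 1: cheapest edge leaving the tree is eta theta (4); add theta.
Step 2: cheapest edge leaving the tree is epsilon eta (6); add epsilon.
Step 3: cheapest edge leaving the tree is eta rho (10); add rho.
Step 4: cheapest edge leaving the tree is eta kappa (11); add kappa.
Step 5: cheapest edge leaving the tree is gamma rho (21); add gamma.
The 2nd edge added is epsilon eta.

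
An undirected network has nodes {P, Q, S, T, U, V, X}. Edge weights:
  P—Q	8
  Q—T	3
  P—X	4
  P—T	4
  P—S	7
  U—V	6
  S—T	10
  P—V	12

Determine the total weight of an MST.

Kruskal's algorithm — process edges by increasing weight (ties by edge label):
Q—T (3): add — endpoints in different components.
P—T (4): add — endpoints in different components.
P—X (4): add — endpoints in different components.
U—V (6): add — endpoints in different components.
P—S (7): add — endpoints in different components.
P—Q (8): skip — P and Q already connected.
S—T (10): skip — T and S already connected.
P—V (12): add — endpoints in different components.
MST edges: Q—T, P—T, P—X, U—V, P—S, P—V; total weight 3+4+4+6+7+12 = 36.

36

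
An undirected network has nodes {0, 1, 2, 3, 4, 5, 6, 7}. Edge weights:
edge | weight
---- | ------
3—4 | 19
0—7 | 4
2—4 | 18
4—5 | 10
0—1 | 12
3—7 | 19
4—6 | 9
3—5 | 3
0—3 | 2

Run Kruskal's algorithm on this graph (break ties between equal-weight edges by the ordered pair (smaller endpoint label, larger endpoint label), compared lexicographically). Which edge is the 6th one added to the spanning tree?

0-1

Kruskal: consider edges lightest-first.
0—3 (2): add — endpoints in different components.
3—5 (3): add — endpoints in different components.
0—7 (4): add — endpoints in different components.
4—6 (9): add — endpoints in different components.
4—5 (10): add — endpoints in different components.
0—1 (12): add — endpoints in different components.
2—4 (18): add — endpoints in different components.
The 6th edge added is 0—1.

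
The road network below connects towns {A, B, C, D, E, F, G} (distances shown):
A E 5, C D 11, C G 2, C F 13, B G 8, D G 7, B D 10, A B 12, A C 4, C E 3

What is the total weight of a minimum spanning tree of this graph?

37

Sort edges by weight, then run Kruskal:
C G (2): add. Components now {A} {B} {C,G} {D} {E} {F}
C E (3): add. Components now {A} {B} {C,E,G} {D} {F}
A C (4): add. Components now {A,C,E,G} {B} {D} {F}
A E (5): skip — A and E already connected.
D G (7): add. Components now {A,C,D,E,G} {B} {F}
B G (8): add. Components now {A,B,C,D,E,G} {F}
B D (10): skip — B and D already connected.
C D (11): skip — C and D already connected.
A B (12): skip — A and B already connected.
C F (13): add. Components now {A,B,C,D,E,F,G}
MST edges: C G, C E, A C, D G, B G, C F; total weight 2+3+4+7+8+13 = 37.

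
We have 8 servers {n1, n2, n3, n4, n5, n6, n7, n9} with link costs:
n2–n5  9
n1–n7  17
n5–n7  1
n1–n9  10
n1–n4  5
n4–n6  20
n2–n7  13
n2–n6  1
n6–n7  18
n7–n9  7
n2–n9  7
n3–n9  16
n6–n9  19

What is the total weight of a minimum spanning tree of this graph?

47

Prim's algorithm from n2:
Step 1: frontier [n2–n6 1, n2–n9 7, n2–n5 9, n2–n7 13] → take n2–n6 (1); add n6.
Step 2: frontier [n2–n9 7, n2–n5 9, n2–n7 13, n6–n7 18, n6–n9 19, n4–n6 20] → take n2–n9 (7); add n9.
Step 3: frontier [n2–n5 9, n2–n7 13, n6–n7 18, n4–n6 20, n7–n9 7, n1–n9 10, n3–n9 16] → take n7–n9 (7); add n7.
Step 4: frontier [n2–n5 9, n4–n6 20, n5–n7 1, n1–n7 17, n1–n9 10, n3–n9 16] → take n5–n7 (1); add n5.
Step 5: frontier [n4–n6 20, n1–n7 17, n1–n9 10, n3–n9 16] → take n1–n9 (10); add n1.
Step 6: frontier [n1–n4 5, n4–n6 20, n3–n9 16] → take n1–n4 (5); add n4.
Step 7: frontier [n3–n9 16] → take n3–n9 (16); add n3.
MST edges: n2–n6, n2–n9, n7–n9, n5–n7, n1–n9, n1–n4, n3–n9; total weight 1+7+7+1+10+5+16 = 47.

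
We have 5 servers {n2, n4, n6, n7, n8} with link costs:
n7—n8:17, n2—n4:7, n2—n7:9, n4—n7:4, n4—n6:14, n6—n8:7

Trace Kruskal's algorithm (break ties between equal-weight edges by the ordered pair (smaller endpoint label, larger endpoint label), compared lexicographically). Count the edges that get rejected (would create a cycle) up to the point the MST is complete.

Sort edges by weight, then run Kruskal:
n4—n7 (4): add. Components now {n4,n7} {n6} {n8} {n2}
n2—n4 (7): add. Components now {n2,n4,n7} {n6} {n8}
n6—n8 (7): add. Components now {n2,n4,n7} {n6,n8}
n2—n7 (9): skip — n7 and n2 already connected.
n4—n6 (14): add. Components now {n2,n4,n6,n7,n8}
Edges rejected before the tree was complete: 1.

1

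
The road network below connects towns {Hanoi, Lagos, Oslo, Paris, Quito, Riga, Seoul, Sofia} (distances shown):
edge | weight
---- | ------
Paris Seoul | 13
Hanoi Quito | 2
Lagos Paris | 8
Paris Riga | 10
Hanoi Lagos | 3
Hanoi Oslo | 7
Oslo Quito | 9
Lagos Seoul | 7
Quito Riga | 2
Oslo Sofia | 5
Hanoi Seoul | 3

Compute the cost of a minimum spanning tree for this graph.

30

Grow the tree from Riga using Prim:
Step 1: frontier [Quito Riga 2, Paris Riga 10] → take Quito Riga (2); add Quito.
Step 2: frontier [Hanoi Quito 2, Oslo Quito 9, Paris Riga 10] → take Hanoi Quito (2); add Hanoi.
Step 3: frontier [Hanoi Lagos 3, Hanoi Seoul 3, Hanoi Oslo 7, Oslo Quito 9, Paris Riga 10] → take Hanoi Lagos (3); add Lagos.
Step 4: frontier [Hanoi Seoul 3, Hanoi Oslo 7, Lagos Seoul 7, Lagos Paris 8, Oslo Quito 9, Paris Riga 10] → take Hanoi Seoul (3); add Seoul.
Step 5: frontier [Hanoi Oslo 7, Lagos Paris 8, Oslo Quito 9, Paris Riga 10, Paris Seoul 13] → take Hanoi Oslo (7); add Oslo.
Step 6: frontier [Lagos Paris 8, Oslo Sofia 5, Paris Riga 10, Paris Seoul 13] → take Oslo Sofia (5); add Sofia.
Step 7: frontier [Lagos Paris 8, Paris Riga 10, Paris Seoul 13] → take Lagos Paris (8); add Paris.
MST edges: Quito Riga, Hanoi Quito, Hanoi Lagos, Hanoi Seoul, Hanoi Oslo, Oslo Sofia, Lagos Paris; total weight 2+2+3+3+7+5+8 = 30.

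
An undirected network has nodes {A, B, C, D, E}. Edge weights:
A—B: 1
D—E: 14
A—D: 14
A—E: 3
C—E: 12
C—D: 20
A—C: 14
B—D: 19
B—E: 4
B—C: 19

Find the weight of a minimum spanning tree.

Prim, starting at D.
Step 1: frontier [A—D 14, D—E 14, B—D 19, C—D 20] → take A—D (14); add A.
Step 2: frontier [A—B 1, A—E 3, A—C 14, D—E 14, B—D 19, C—D 20] → take A—B (1); add B.
Step 3: frontier [A—E 3, A—C 14, B—E 4, B—C 19, D—E 14, C—D 20] → take A—E (3); add E.
Step 4: frontier [A—C 14, B—C 19, C—D 20, C—E 12] → take C—E (12); add C.
MST edges: A—D, A—B, A—E, C—E; total weight 14+1+3+12 = 30.

30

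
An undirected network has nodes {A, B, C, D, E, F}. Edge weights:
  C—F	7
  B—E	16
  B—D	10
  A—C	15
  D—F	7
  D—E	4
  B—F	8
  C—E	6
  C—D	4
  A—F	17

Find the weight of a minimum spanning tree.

Kruskal: consider edges lightest-first.
C—D (4): add — endpoints in different components.
D—E (4): add — endpoints in different components.
C—E (6): skip — C and E already connected.
C—F (7): add — endpoints in different components.
D—F (7): skip — D and F already connected.
B—F (8): add — endpoints in different components.
B—D (10): skip — B and D already connected.
A—C (15): add — endpoints in different components.
MST edges: C—D, D—E, C—F, B—F, A—C; total weight 4+4+7+8+15 = 38.

38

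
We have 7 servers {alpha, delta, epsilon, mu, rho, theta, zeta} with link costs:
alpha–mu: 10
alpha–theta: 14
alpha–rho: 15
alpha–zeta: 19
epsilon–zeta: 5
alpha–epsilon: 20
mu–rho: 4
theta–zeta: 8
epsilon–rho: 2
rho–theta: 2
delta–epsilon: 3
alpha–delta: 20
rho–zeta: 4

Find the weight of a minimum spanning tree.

25

Sort edges by weight, then run Kruskal:
epsilon–rho (2): add. Components now {alpha} {zeta} {delta} {epsilon,rho} {theta} {mu}
rho–theta (2): add. Components now {alpha} {zeta} {delta} {epsilon,rho,theta} {mu}
delta–epsilon (3): add. Components now {alpha} {zeta} {delta,epsilon,rho,theta} {mu}
mu–rho (4): add. Components now {alpha} {zeta} {delta,epsilon,mu,rho,theta}
rho–zeta (4): add. Components now {alpha} {delta,epsilon,mu,rho,theta,zeta}
epsilon–zeta (5): skip — zeta and epsilon already connected.
theta–zeta (8): skip — zeta and theta already connected.
alpha–mu (10): add. Components now {alpha,delta,epsilon,mu,rho,theta,zeta}
MST edges: epsilon–rho, rho–theta, delta–epsilon, mu–rho, rho–zeta, alpha–mu; total weight 2+2+3+4+4+10 = 25.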